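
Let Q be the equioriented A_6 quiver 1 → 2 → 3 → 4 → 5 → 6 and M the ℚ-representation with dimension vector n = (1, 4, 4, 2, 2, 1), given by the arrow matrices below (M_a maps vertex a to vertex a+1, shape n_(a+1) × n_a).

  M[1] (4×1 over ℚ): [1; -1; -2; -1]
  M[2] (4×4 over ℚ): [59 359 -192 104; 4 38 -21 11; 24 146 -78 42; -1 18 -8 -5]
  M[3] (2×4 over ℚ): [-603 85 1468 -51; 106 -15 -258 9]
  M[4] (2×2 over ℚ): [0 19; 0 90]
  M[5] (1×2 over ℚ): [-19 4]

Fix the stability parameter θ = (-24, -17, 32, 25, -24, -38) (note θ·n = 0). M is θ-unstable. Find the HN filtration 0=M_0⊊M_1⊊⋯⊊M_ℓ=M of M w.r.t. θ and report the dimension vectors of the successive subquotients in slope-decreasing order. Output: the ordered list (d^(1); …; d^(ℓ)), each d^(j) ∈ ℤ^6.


Via rank(M_{q-1}∘⋯∘M_p): M ≅ I[1,6], I[2,3]^2, I[2,4], I[5,5].
μ_θ-semistable layers: μ^(1)=32; μ^(2)=57/2; μ^(3)=-5/4; μ^(4)=-17; μ^(5)=-24

((0, 0, 2, 0, 0, 0); (0, 0, 1, 1, 0, 0); (0, 0, 1, 1, 1, 1); (0, 4, 0, 0, 0, 0); (1, 0, 0, 0, 1, 0))


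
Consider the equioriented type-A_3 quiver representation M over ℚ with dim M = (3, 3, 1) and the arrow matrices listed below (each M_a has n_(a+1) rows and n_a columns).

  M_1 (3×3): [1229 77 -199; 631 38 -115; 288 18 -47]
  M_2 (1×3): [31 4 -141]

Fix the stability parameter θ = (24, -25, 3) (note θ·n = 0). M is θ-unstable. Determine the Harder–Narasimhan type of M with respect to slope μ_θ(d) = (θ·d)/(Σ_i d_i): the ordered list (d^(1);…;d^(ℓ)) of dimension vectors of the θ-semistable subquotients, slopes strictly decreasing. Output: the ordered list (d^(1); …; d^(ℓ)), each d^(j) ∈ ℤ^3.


Interval decomposition of M: I[1,2]^2, I[1,3].
HN type (ℓ=2): μ^(1)=3; μ^(2)=-1/2

((0, 0, 1); (3, 3, 0))


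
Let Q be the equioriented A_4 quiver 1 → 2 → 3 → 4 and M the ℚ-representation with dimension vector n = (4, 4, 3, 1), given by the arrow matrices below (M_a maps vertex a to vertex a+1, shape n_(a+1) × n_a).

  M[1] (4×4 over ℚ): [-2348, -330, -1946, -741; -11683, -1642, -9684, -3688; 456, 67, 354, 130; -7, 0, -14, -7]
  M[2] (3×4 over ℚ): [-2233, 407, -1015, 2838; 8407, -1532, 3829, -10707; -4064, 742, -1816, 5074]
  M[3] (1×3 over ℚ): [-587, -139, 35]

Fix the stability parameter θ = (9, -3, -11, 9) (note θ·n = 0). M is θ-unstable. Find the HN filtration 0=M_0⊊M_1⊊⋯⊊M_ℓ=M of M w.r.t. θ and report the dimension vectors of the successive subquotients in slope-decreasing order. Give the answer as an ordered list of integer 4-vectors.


Interval decomposition of M: I[1,2]^2, I[1,3], I[1,4], I[3,3].
HN type (ℓ=4): μ^(1)=9; μ^(2)=3; μ^(3)=-5/3; μ^(4)=-11

((0, 0, 0, 1); (2, 2, 0, 0); (2, 2, 2, 0); (0, 0, 1, 0))


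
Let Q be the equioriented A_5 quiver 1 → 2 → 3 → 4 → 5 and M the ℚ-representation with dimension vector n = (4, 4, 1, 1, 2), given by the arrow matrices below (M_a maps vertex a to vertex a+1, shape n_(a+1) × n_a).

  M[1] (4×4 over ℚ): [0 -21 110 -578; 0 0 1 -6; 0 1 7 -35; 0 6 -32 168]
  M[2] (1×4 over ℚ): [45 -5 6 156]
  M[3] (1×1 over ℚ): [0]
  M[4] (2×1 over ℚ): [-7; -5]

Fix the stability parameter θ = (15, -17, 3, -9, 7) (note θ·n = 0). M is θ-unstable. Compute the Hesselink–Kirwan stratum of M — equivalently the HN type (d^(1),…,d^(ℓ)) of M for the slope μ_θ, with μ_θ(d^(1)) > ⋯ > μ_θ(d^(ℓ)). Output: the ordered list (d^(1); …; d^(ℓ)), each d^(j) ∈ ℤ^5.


Barcode: M ≅ I[1,1], I[1,2]^2, I[1,3], I[2,2], I[4,5], I[5,5]. HN layers by μ_θ (6 steps, strictly decreasing):
  μ^(1)=15; μ^(2)=7; μ^(3)=3; μ^(4)=-1; μ^(5)=-9; μ^(6)=-17

((1, 0, 0, 0, 0); (0, 0, 0, 0, 2); (0, 0, 1, 0, 0); (3, 3, 0, 0, 0); (0, 0, 0, 1, 0); (0, 1, 0, 0, 0))


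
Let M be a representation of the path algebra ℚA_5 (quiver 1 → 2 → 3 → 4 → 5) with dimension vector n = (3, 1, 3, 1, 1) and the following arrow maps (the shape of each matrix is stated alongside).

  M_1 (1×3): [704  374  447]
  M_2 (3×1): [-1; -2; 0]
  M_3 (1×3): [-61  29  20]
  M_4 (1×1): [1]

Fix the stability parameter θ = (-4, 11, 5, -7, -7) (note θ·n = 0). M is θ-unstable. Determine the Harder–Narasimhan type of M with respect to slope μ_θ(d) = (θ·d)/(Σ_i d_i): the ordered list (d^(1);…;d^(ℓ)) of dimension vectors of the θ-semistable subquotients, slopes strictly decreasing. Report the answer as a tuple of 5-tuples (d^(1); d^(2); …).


Barcode: M ≅ I[1,1]^2, I[1,5], I[3,3]^2. HN layers by μ_θ (3 steps, strictly decreasing):
  μ^(1)=5; μ^(2)=1/2; μ^(3)=-4

((0, 0, 2, 0, 0); (0, 1, 1, 1, 1); (3, 0, 0, 0, 0))


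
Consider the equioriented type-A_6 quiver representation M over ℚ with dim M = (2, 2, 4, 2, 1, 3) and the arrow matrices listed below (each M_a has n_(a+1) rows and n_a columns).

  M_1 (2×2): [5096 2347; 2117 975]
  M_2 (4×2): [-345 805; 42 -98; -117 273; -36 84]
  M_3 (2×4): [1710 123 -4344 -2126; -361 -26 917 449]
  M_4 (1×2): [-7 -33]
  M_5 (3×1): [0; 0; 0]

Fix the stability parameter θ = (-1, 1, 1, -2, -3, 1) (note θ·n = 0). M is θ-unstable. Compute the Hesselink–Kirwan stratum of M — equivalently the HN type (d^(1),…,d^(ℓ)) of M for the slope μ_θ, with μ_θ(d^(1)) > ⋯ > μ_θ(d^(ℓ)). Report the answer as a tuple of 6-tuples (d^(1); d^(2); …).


Via rank(M_{q-1}∘⋯∘M_p): M ≅ I[1,2], I[1,3], I[3,3], I[3,4], I[3,5], I[6,6]^3.
μ_θ-semistable layers: μ^(1)=1; μ^(2)=-1/2; μ^(3)=-1; μ^(4)=-4/3

((0, 2, 2, 0, 0, 3); (0, 0, 1, 1, 0, 0); (2, 0, 0, 0, 0, 0); (0, 0, 1, 1, 1, 0))


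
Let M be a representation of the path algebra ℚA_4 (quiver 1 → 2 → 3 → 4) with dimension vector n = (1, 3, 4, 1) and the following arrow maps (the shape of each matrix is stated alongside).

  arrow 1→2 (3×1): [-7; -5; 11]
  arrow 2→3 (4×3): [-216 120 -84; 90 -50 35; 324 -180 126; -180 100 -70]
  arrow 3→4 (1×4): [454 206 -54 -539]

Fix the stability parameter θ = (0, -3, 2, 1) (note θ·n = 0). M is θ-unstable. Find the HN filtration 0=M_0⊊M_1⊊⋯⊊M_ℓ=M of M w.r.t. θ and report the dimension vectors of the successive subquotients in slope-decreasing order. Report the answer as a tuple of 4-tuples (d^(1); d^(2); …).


Barcode: M ≅ I[1,3], I[2,2]^2, I[3,3]^2, I[3,4]. HN layers by μ_θ (4 steps, strictly decreasing):
  μ^(1)=2; μ^(2)=3/2; μ^(3)=-3/2; μ^(4)=-3

((0, 0, 3, 0); (0, 0, 1, 1); (1, 1, 0, 0); (0, 2, 0, 0))


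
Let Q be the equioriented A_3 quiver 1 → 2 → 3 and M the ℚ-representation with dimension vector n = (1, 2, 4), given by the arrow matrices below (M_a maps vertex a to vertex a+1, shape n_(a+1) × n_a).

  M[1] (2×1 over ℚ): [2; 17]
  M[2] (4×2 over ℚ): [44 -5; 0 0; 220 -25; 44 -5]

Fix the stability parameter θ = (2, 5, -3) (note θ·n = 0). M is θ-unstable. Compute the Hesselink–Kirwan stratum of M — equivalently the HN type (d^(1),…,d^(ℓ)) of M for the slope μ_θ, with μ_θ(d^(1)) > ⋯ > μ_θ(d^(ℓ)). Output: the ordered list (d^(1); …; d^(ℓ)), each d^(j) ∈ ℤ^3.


Barcode: M ≅ I[1,3], I[2,2], I[3,3]^3. HN layers by μ_θ (3 steps, strictly decreasing):
  μ^(1)=5; μ^(2)=4/3; μ^(3)=-3

((0, 1, 0); (1, 1, 1); (0, 0, 3))


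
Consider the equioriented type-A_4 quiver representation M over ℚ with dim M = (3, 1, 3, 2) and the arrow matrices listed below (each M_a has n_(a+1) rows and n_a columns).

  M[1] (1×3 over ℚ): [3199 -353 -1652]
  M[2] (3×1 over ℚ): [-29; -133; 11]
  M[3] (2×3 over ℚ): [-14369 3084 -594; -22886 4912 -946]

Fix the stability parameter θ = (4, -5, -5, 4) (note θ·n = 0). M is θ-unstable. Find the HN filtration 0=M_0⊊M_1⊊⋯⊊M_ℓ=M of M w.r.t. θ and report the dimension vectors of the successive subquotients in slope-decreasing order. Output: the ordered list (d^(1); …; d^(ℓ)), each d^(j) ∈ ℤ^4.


Barcode: M ≅ I[1,1]^2, I[1,4], I[3,3], I[3,4]. HN layers by μ_θ (3 steps, strictly decreasing):
  μ^(1)=4; μ^(2)=-2; μ^(3)=-5

((2, 0, 0, 2); (1, 1, 1, 0); (0, 0, 2, 0))


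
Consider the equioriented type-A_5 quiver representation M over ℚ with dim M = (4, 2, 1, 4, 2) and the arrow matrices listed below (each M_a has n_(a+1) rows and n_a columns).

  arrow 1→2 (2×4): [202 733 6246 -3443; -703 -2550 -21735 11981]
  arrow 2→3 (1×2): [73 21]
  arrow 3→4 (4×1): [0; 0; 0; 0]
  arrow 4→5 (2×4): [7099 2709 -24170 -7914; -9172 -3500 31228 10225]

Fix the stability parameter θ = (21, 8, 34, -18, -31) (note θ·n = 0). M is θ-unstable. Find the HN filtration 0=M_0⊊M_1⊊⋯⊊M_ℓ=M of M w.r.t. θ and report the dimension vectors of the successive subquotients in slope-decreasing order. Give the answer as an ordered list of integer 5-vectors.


Interval decomposition of M: I[1,1]^2, I[1,2], I[1,3], I[4,4]^2, I[4,5]^2.
HN type (ℓ=5): μ^(1)=34; μ^(2)=21; μ^(3)=29/2; μ^(4)=-18; μ^(5)=-49/2

((0, 0, 1, 0, 0); (2, 0, 0, 0, 0); (2, 2, 0, 0, 0); (0, 0, 0, 2, 0); (0, 0, 0, 2, 2))


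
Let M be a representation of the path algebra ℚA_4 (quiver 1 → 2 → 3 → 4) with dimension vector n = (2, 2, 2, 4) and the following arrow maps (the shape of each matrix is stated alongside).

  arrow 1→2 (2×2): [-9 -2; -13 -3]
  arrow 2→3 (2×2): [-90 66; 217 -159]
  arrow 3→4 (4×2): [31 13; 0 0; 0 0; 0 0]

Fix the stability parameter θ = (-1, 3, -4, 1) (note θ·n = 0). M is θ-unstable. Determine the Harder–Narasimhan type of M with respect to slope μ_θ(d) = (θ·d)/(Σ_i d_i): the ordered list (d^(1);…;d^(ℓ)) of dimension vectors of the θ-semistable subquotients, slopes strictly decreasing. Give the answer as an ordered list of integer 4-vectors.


Via rank(M_{q-1}∘⋯∘M_p): M ≅ I[1,3], I[1,4], I[4,4]^3.
μ_θ-semistable layers: μ^(1)=1; μ^(2)=-1/2; μ^(3)=-1

((0, 0, 0, 4); (0, 2, 2, 0); (2, 0, 0, 0))


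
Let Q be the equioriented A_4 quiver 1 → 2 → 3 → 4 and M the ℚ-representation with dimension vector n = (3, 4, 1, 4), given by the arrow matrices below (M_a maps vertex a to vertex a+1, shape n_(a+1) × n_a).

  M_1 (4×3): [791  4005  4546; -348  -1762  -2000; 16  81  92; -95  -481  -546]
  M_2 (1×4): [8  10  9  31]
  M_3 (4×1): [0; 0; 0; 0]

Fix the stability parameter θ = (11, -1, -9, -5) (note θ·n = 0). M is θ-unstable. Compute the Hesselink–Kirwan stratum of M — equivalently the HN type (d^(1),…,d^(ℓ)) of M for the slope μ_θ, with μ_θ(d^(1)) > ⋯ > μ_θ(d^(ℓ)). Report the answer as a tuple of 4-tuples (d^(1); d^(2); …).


Via rank(M_{q-1}∘⋯∘M_p): M ≅ I[1,1], I[1,2], I[1,3], I[2,2]^2, I[4,4]^4.
μ_θ-semistable layers: μ^(1)=11; μ^(2)=5; μ^(3)=1/3; μ^(4)=-1; μ^(5)=-5

((1, 0, 0, 0); (1, 1, 0, 0); (1, 1, 1, 0); (0, 2, 0, 0); (0, 0, 0, 4))


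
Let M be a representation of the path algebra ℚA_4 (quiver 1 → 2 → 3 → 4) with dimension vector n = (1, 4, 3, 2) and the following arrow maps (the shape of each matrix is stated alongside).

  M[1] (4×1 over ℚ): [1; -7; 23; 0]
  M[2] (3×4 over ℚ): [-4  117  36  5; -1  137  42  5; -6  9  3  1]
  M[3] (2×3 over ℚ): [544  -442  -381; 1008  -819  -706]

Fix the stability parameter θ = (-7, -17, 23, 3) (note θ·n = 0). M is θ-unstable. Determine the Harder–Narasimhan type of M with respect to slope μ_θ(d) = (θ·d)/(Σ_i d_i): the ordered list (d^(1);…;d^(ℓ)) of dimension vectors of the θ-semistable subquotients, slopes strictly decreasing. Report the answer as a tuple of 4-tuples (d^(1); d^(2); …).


Interval decomposition of M: I[1,4], I[2,2], I[2,3], I[2,4].
HN type (ℓ=4): μ^(1)=23; μ^(2)=13; μ^(3)=-12; μ^(4)=-17

((0, 0, 1, 0); (0, 0, 2, 2); (1, 1, 0, 0); (0, 3, 0, 0))


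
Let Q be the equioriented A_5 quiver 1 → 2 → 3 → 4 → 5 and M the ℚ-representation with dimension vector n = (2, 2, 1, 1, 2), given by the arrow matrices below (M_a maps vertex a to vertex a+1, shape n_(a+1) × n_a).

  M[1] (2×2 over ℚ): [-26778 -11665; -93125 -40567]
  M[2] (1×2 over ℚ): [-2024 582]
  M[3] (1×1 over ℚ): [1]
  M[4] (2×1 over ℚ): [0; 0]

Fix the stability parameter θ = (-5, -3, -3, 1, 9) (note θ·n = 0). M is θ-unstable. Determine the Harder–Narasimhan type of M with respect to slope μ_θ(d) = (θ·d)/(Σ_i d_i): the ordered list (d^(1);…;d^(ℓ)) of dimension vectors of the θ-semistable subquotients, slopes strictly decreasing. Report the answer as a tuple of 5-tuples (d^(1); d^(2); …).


Barcode: M ≅ I[1,2], I[1,4], I[5,5]^2. HN layers by μ_θ (4 steps, strictly decreasing):
  μ^(1)=9; μ^(2)=1; μ^(3)=-3; μ^(4)=-5

((0, 0, 0, 0, 2); (0, 0, 0, 1, 0); (0, 2, 1, 0, 0); (2, 0, 0, 0, 0))


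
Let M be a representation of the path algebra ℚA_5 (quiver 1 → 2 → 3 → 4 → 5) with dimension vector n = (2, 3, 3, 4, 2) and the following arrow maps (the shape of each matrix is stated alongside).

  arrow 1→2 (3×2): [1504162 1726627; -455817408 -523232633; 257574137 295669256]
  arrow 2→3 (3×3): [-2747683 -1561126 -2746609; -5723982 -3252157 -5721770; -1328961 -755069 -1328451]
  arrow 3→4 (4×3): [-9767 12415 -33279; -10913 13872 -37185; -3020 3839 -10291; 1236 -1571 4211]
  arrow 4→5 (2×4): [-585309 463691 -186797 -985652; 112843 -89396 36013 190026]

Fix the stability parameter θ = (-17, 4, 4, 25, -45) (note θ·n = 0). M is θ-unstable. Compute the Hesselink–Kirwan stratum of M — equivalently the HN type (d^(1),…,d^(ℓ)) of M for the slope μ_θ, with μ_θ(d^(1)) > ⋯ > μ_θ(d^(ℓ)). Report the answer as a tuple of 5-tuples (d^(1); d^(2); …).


Interval decomposition of M: I[1,5]^2, I[2,4], I[4,4].
HN type (ℓ=4): μ^(1)=25; μ^(2)=4; μ^(3)=-3; μ^(4)=-17

((0, 0, 0, 2, 0); (0, 1, 1, 0, 0); (0, 2, 2, 2, 2); (2, 0, 0, 0, 0))


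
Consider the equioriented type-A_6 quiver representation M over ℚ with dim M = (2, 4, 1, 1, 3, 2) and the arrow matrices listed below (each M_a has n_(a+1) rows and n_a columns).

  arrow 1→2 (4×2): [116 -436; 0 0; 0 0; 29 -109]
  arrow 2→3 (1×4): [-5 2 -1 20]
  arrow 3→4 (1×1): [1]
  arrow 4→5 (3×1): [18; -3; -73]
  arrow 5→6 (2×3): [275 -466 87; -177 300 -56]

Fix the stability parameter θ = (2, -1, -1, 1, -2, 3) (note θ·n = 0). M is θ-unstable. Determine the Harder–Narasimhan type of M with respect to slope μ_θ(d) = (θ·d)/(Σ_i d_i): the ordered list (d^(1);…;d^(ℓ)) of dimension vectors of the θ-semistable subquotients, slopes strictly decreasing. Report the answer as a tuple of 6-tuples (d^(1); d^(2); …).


Barcode: M ≅ I[1,1], I[1,2], I[2,2]^2, I[2,6], I[5,5], I[5,6]. HN layers by μ_θ (6 steps, strictly decreasing):
  μ^(1)=3; μ^(2)=2; μ^(3)=1/2; μ^(4)=-1/2; μ^(5)=-1; μ^(6)=-2

((0, 0, 0, 0, 0, 2); (1, 0, 0, 0, 0, 0); (1, 1, 0, 0, 0, 0); (0, 0, 0, 1, 1, 0); (0, 3, 1, 0, 0, 0); (0, 0, 0, 0, 2, 0))


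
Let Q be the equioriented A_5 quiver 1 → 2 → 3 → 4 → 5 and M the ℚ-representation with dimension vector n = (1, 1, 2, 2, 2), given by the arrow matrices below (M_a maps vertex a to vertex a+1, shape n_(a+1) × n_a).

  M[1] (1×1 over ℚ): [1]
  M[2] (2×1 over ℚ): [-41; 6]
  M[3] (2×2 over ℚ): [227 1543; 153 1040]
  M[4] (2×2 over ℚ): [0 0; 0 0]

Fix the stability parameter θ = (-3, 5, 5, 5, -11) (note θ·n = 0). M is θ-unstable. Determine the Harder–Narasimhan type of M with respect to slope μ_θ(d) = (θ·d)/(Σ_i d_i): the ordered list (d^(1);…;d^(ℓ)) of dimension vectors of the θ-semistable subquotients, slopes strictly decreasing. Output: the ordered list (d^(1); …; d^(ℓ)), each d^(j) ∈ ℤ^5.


Interval decomposition of M: I[1,4], I[3,4], I[5,5]^2.
HN type (ℓ=3): μ^(1)=5; μ^(2)=-3; μ^(3)=-11

((0, 1, 2, 2, 0); (1, 0, 0, 0, 0); (0, 0, 0, 0, 2))


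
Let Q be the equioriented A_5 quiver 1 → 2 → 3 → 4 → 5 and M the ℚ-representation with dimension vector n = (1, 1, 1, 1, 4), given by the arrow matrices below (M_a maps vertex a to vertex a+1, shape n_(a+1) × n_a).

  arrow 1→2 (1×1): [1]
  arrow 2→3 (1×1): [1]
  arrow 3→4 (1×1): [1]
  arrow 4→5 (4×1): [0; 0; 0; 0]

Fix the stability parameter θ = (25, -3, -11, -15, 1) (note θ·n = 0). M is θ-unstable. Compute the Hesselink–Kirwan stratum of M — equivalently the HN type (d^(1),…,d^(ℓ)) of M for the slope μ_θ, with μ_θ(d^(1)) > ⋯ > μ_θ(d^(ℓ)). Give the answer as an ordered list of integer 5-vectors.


Barcode: M ≅ I[1,4], I[5,5]^4. HN layers by μ_θ (2 steps, strictly decreasing):
  μ^(1)=1; μ^(2)=-1

((0, 0, 0, 0, 4); (1, 1, 1, 1, 0))


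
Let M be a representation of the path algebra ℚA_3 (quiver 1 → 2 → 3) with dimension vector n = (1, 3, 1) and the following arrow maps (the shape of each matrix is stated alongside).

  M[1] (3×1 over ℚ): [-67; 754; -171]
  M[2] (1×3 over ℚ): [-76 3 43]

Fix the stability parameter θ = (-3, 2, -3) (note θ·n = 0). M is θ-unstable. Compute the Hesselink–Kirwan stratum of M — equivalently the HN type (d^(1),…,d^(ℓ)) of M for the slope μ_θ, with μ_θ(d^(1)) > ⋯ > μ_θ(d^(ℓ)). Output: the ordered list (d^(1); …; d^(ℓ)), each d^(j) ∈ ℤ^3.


Via rank(M_{q-1}∘⋯∘M_p): M ≅ I[1,3], I[2,2]^2.
μ_θ-semistable layers: μ^(1)=2; μ^(2)=-1/2; μ^(3)=-3

((0, 2, 0); (0, 1, 1); (1, 0, 0))


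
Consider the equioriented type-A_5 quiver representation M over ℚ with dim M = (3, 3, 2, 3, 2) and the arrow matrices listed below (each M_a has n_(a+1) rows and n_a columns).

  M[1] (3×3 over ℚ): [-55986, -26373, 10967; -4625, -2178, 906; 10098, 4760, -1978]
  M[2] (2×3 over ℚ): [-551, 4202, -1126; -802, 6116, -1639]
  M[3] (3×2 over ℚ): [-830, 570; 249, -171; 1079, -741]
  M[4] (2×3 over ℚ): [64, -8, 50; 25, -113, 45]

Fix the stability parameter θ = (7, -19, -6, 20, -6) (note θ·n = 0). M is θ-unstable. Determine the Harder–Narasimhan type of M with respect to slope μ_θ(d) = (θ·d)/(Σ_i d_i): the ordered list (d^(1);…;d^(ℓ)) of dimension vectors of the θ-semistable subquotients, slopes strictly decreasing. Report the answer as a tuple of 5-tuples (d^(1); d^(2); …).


Interval decomposition of M: I[1,2], I[1,3], I[1,5], I[4,4], I[4,5].
HN type (ℓ=3): μ^(1)=20; μ^(2)=7; μ^(3)=-6

((0, 0, 0, 1, 0); (0, 0, 0, 2, 2); (3, 3, 2, 0, 0))


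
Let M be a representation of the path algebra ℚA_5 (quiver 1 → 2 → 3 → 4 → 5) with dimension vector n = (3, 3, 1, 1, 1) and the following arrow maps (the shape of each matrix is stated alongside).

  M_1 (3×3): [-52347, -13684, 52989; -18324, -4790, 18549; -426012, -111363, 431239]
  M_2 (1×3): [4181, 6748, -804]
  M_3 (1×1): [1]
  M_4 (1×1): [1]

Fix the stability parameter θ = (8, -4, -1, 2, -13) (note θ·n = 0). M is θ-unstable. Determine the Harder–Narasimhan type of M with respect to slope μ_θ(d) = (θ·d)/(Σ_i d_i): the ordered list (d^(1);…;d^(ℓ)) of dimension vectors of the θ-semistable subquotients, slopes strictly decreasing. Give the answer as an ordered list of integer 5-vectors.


Interval decomposition of M: I[1,2]^2, I[1,5].
HN type (ℓ=2): μ^(1)=2; μ^(2)=-8/5

((2, 2, 0, 0, 0); (1, 1, 1, 1, 1))


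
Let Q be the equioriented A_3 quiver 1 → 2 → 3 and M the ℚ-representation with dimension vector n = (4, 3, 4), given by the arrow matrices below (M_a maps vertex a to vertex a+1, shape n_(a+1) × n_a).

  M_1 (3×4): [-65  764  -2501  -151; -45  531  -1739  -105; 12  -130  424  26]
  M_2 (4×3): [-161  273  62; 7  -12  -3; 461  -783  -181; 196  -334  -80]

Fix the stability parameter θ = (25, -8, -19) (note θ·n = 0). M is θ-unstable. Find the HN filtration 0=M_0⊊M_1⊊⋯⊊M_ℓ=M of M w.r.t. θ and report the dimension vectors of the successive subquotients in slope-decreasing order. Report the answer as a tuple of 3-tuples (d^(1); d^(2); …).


Via rank(M_{q-1}∘⋯∘M_p): M ≅ I[1,1], I[1,3]^3, I[3,3].
μ_θ-semistable layers: μ^(1)=25; μ^(2)=-2/3; μ^(3)=-19

((1, 0, 0); (3, 3, 3); (0, 0, 1))


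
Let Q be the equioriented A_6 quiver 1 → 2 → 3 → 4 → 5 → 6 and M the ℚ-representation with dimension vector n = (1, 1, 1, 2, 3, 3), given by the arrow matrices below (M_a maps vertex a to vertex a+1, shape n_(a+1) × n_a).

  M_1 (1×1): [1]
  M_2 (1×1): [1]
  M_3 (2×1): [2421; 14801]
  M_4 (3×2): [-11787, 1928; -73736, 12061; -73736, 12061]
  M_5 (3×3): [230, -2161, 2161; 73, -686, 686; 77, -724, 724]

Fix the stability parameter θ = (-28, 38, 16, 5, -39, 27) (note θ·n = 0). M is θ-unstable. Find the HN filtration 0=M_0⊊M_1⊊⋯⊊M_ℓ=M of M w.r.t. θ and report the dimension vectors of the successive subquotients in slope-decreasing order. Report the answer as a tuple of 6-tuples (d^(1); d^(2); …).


Barcode: M ≅ I[1,6], I[4,5], I[5,6], I[6,6]. HN layers by μ_θ (5 steps, strictly decreasing):
  μ^(1)=27; μ^(2)=5; μ^(3)=-17; μ^(4)=-28; μ^(5)=-39

((0, 0, 0, 0, 0, 3); (0, 1, 1, 1, 1, 0); (0, 0, 0, 1, 1, 0); (1, 0, 0, 0, 0, 0); (0, 0, 0, 0, 1, 0))


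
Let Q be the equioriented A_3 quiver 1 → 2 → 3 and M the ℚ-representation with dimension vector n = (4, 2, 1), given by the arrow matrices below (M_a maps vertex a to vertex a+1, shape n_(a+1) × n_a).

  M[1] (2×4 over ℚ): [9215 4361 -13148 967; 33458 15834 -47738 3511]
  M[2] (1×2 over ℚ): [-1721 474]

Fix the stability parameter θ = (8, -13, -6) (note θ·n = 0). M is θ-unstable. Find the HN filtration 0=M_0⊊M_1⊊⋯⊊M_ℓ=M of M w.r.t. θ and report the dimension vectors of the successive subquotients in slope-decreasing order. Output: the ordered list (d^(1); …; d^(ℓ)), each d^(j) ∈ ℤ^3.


Interval decomposition of M: I[1,1]^2, I[1,2], I[1,3].
HN type (ℓ=3): μ^(1)=8; μ^(2)=-5/2; μ^(3)=-11/3

((2, 0, 0); (1, 1, 0); (1, 1, 1))


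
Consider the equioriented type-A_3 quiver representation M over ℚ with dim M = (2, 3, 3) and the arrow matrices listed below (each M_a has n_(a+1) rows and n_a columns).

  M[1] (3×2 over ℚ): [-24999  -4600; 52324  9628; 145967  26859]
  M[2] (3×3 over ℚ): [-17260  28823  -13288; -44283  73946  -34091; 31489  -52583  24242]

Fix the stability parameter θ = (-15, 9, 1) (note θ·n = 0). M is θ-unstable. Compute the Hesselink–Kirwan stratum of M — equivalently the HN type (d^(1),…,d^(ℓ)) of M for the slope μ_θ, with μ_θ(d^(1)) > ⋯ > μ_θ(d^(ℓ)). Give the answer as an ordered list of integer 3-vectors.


Via rank(M_{q-1}∘⋯∘M_p): M ≅ I[1,3]^2, I[2,3].
μ_θ-semistable layers: μ^(1)=5; μ^(2)=-15

((0, 3, 3); (2, 0, 0))


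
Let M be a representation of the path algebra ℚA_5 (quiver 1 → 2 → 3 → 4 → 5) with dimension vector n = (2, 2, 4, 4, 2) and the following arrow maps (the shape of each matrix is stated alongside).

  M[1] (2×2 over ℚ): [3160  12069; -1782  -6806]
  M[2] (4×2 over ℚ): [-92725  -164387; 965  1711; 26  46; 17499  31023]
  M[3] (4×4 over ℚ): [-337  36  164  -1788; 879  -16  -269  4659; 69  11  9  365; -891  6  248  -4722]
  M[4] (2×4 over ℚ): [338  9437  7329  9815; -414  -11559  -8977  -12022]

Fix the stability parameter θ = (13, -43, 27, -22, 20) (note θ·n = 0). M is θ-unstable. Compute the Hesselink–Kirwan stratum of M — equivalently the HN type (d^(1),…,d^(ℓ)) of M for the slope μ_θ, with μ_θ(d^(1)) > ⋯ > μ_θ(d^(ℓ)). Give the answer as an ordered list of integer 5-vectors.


Interval decomposition of M: I[1,5]^2, I[3,4]^2.
HN type (ℓ=3): μ^(1)=20; μ^(2)=5/2; μ^(3)=-15

((0, 0, 0, 0, 2); (0, 0, 4, 4, 0); (2, 2, 0, 0, 0))


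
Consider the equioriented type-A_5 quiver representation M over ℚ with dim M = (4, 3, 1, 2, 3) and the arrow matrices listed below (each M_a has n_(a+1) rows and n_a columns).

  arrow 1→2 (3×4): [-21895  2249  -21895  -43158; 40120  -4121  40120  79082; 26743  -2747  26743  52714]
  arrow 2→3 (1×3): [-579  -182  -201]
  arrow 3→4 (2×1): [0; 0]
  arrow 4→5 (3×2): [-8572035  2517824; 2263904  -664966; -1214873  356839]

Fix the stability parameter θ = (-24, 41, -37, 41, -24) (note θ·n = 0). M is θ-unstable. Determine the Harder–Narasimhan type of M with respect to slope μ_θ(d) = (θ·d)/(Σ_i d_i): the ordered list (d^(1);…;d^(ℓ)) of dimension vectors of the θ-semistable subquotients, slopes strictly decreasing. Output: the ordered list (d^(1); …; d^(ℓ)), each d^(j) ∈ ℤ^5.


Barcode: M ≅ I[1,1]^2, I[1,2], I[1,3], I[2,2], I[4,5]^2, I[5,5]. HN layers by μ_θ (4 steps, strictly decreasing):
  μ^(1)=41; μ^(2)=17/2; μ^(3)=2; μ^(4)=-24

((0, 2, 0, 0, 0); (0, 0, 0, 2, 2); (0, 1, 1, 0, 0); (4, 0, 0, 0, 1))


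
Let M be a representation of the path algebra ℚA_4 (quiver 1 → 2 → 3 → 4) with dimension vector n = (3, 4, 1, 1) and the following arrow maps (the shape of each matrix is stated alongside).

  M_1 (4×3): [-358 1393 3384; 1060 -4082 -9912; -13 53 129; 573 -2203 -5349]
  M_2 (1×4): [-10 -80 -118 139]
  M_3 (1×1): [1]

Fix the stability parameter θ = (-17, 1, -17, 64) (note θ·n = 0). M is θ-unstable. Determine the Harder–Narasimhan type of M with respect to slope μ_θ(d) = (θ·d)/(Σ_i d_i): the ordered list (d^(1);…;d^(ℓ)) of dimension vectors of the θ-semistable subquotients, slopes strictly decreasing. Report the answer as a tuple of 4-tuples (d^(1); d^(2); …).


Barcode: M ≅ I[1,1], I[1,2], I[1,4], I[2,2]^2. HN layers by μ_θ (4 steps, strictly decreasing):
  μ^(1)=64; μ^(2)=1; μ^(3)=-8; μ^(4)=-17

((0, 0, 0, 1); (0, 3, 0, 0); (0, 1, 1, 0); (3, 0, 0, 0))


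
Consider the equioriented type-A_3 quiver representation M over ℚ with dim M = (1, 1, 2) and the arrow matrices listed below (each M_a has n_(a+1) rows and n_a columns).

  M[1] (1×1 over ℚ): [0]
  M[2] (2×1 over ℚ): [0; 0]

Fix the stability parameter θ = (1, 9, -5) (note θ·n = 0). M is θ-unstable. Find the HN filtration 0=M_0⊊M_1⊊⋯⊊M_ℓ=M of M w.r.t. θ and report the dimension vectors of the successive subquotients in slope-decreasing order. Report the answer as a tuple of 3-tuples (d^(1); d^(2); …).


Barcode: M ≅ I[1,1], I[2,2], I[3,3]^2. HN layers by μ_θ (3 steps, strictly decreasing):
  μ^(1)=9; μ^(2)=1; μ^(3)=-5

((0, 1, 0); (1, 0, 0); (0, 0, 2))


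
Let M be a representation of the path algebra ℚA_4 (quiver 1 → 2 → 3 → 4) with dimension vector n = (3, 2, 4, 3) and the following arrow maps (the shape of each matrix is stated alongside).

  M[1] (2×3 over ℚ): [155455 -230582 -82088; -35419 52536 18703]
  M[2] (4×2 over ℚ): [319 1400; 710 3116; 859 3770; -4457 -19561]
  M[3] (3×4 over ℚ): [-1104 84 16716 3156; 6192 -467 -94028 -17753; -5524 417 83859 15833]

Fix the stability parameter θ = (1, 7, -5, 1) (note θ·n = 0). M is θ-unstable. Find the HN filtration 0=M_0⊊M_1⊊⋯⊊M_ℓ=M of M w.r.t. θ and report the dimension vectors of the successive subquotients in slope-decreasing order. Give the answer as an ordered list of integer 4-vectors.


Via rank(M_{q-1}∘⋯∘M_p): M ≅ I[1,1], I[1,4]^2, I[3,3]^2, I[4,4].
μ_θ-semistable layers: μ^(1)=1; μ^(2)=-5

((3, 2, 2, 3); (0, 0, 2, 0))


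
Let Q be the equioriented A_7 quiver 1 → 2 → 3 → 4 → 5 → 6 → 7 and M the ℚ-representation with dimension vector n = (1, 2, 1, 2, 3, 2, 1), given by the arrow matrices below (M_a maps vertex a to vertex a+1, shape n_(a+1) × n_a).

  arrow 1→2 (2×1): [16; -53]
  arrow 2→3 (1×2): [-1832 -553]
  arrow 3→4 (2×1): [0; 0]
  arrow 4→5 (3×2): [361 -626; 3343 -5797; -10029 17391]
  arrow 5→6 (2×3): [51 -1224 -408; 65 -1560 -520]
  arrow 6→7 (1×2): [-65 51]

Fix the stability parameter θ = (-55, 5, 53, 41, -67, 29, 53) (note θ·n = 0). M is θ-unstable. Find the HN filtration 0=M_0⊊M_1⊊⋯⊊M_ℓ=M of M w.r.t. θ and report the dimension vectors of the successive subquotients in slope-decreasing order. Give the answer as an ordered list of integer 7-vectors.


Via rank(M_{q-1}∘⋯∘M_p): M ≅ I[1,3], I[2,2], I[4,5], I[4,6], I[5,5], I[6,7].
μ_θ-semistable layers: μ^(1)=53; μ^(2)=29; μ^(3)=5; μ^(4)=-13; μ^(5)=-55; μ^(6)=-67

((0, 0, 1, 0, 0, 0, 1); (0, 0, 0, 0, 0, 2, 0); (0, 2, 0, 0, 0, 0, 0); (0, 0, 0, 2, 2, 0, 0); (1, 0, 0, 0, 0, 0, 0); (0, 0, 0, 0, 1, 0, 0))


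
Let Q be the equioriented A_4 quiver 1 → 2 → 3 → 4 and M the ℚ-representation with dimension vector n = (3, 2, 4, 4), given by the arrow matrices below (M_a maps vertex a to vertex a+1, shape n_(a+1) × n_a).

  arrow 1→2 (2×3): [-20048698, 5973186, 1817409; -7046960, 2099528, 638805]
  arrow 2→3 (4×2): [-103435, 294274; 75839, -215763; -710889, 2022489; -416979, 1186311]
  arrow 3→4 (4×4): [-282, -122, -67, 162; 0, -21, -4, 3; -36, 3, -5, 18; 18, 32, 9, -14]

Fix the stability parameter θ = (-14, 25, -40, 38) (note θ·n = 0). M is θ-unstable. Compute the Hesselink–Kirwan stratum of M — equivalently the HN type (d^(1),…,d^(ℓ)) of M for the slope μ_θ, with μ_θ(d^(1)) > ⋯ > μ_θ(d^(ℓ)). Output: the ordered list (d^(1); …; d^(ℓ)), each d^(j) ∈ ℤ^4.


Interval decomposition of M: I[1,1], I[1,3], I[1,4], I[3,4]^2, I[4,4].
HN type (ℓ=4): μ^(1)=38; μ^(2)=-15/2; μ^(3)=-14; μ^(4)=-40

((0, 0, 0, 4); (0, 2, 2, 0); (3, 0, 0, 0); (0, 0, 2, 0))


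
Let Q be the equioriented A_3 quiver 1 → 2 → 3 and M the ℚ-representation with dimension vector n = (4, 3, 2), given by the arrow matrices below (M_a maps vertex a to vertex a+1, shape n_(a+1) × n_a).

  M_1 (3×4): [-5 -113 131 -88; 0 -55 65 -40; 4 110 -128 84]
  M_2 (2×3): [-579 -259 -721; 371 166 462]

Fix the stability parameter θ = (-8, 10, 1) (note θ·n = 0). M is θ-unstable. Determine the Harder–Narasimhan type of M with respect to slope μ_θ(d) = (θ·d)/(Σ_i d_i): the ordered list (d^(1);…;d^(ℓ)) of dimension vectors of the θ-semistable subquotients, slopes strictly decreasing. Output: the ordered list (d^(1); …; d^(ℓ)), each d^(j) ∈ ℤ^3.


Barcode: M ≅ I[1,1], I[1,2], I[1,3]^2. HN layers by μ_θ (3 steps, strictly decreasing):
  μ^(1)=10; μ^(2)=11/2; μ^(3)=-8

((0, 1, 0); (0, 2, 2); (4, 0, 0))


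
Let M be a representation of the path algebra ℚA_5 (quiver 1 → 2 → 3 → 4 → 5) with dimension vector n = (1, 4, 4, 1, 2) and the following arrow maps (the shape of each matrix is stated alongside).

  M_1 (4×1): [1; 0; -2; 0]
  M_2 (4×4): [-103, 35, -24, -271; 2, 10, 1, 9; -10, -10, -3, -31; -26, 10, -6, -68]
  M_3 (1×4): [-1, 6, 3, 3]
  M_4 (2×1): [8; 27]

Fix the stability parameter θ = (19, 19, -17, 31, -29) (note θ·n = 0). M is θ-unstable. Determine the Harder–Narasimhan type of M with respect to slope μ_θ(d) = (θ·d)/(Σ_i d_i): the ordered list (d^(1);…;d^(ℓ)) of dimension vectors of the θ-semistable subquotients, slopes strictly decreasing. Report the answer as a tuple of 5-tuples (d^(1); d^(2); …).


Via rank(M_{q-1}∘⋯∘M_p): M ≅ I[1,5], I[2,2]^2, I[2,3], I[3,3]^2, I[5,5].
μ_θ-semistable layers: μ^(1)=19; μ^(2)=23/5; μ^(3)=1; μ^(4)=-17; μ^(5)=-29

((0, 2, 0, 0, 0); (1, 1, 1, 1, 1); (0, 1, 1, 0, 0); (0, 0, 2, 0, 0); (0, 0, 0, 0, 1))


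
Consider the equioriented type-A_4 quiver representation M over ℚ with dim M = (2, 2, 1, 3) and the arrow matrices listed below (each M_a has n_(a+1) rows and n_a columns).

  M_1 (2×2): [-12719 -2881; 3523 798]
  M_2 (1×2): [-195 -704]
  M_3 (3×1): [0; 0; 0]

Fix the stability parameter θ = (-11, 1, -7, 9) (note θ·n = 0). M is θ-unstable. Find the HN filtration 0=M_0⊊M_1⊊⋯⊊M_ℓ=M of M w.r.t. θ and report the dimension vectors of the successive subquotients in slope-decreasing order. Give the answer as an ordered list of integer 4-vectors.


Via rank(M_{q-1}∘⋯∘M_p): M ≅ I[1,2], I[1,3], I[4,4]^3.
μ_θ-semistable layers: μ^(1)=9; μ^(2)=1; μ^(3)=-3; μ^(4)=-11

((0, 0, 0, 3); (0, 1, 0, 0); (0, 1, 1, 0); (2, 0, 0, 0))


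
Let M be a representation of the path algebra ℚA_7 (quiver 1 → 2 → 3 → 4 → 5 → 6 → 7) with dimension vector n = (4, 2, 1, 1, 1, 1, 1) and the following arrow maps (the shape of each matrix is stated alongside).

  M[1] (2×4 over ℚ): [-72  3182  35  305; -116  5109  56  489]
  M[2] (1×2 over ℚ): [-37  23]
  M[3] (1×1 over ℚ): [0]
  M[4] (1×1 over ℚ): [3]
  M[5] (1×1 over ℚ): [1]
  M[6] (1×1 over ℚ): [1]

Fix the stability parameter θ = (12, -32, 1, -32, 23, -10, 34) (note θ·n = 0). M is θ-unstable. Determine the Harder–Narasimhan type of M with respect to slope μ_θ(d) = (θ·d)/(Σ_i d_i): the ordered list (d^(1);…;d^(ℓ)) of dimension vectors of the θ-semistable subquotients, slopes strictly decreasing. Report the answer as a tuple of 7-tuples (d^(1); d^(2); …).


Interval decomposition of M: I[1,1]^2, I[1,2], I[1,3], I[4,7].
HN type (ℓ=6): μ^(1)=34; μ^(2)=12; μ^(3)=13/2; μ^(4)=1; μ^(5)=-10; μ^(6)=-32

((0, 0, 0, 0, 0, 0, 1); (2, 0, 0, 0, 0, 0, 0); (0, 0, 0, 0, 1, 1, 0); (0, 0, 1, 0, 0, 0, 0); (2, 2, 0, 0, 0, 0, 0); (0, 0, 0, 1, 0, 0, 0))


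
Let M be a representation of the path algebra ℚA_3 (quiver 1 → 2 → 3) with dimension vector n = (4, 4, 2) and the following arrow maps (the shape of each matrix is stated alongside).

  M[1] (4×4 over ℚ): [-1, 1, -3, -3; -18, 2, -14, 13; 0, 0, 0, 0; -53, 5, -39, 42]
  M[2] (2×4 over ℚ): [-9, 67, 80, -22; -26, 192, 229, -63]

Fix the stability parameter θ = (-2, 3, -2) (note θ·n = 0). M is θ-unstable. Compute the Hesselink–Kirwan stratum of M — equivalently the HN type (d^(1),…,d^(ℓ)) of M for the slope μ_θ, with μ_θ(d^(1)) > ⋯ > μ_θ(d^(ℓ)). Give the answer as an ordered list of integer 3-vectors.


Barcode: M ≅ I[1,1]^2, I[1,3]^2, I[2,2]^2. HN layers by μ_θ (3 steps, strictly decreasing):
  μ^(1)=3; μ^(2)=1/2; μ^(3)=-2

((0, 2, 0); (0, 2, 2); (4, 0, 0))


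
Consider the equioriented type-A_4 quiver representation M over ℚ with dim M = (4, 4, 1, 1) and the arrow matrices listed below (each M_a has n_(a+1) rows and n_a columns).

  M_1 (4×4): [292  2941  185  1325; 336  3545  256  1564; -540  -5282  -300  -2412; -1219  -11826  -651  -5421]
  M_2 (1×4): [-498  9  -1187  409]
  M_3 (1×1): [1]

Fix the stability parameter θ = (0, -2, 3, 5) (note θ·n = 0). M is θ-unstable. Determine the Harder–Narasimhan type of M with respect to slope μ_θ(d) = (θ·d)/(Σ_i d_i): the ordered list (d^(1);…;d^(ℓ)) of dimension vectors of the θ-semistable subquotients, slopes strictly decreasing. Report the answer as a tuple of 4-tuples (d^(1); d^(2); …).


Barcode: M ≅ I[1,1], I[1,2]^2, I[1,4], I[2,2]. HN layers by μ_θ (5 steps, strictly decreasing):
  μ^(1)=5; μ^(2)=3; μ^(3)=0; μ^(4)=-1; μ^(5)=-2

((0, 0, 0, 1); (0, 0, 1, 0); (1, 0, 0, 0); (3, 3, 0, 0); (0, 1, 0, 0))


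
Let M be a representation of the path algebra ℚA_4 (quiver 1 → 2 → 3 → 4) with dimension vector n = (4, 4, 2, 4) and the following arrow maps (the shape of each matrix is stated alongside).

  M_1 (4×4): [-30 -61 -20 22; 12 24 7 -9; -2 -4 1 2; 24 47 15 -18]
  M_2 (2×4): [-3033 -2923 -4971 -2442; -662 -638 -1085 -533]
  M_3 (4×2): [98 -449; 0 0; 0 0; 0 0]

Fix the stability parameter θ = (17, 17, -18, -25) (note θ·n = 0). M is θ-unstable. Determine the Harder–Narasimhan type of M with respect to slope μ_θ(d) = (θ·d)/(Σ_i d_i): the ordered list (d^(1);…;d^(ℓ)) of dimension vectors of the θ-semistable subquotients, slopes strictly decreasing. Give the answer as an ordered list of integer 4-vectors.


Interval decomposition of M: I[1,2]^2, I[1,3], I[1,4], I[4,4]^3.
HN type (ℓ=4): μ^(1)=17; μ^(2)=16/3; μ^(3)=-9/4; μ^(4)=-25

((2, 2, 0, 0); (1, 1, 1, 0); (1, 1, 1, 1); (0, 0, 0, 3))


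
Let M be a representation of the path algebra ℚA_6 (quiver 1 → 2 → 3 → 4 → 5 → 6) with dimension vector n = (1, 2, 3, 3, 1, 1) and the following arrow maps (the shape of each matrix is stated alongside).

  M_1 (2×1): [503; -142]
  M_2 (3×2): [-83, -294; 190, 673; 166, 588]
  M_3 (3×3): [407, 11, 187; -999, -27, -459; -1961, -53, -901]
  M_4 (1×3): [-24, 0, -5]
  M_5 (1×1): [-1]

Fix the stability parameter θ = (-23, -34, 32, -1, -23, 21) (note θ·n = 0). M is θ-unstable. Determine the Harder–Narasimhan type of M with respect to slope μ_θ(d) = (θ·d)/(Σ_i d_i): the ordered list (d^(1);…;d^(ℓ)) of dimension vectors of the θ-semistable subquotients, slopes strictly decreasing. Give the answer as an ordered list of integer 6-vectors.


Barcode: M ≅ I[1,6], I[2,3], I[3,3], I[4,4]^2. HN layers by μ_θ (6 steps, strictly decreasing):
  μ^(1)=32; μ^(2)=21; μ^(3)=8/3; μ^(4)=-1; μ^(5)=-57/2; μ^(6)=-34

((0, 0, 2, 0, 0, 0); (0, 0, 0, 0, 0, 1); (0, 0, 1, 1, 1, 0); (0, 0, 0, 2, 0, 0); (1, 1, 0, 0, 0, 0); (0, 1, 0, 0, 0, 0))


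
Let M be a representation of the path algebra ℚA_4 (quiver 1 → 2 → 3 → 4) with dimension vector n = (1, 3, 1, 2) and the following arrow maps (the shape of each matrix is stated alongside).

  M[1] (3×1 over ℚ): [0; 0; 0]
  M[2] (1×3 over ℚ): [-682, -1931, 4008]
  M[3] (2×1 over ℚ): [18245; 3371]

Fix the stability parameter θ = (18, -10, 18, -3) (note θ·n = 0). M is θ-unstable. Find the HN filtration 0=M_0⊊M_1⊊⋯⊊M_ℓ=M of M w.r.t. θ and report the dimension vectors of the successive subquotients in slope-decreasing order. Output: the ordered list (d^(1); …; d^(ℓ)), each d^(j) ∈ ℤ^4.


Interval decomposition of M: I[1,1], I[2,2]^2, I[2,4], I[4,4].
HN type (ℓ=4): μ^(1)=18; μ^(2)=15/2; μ^(3)=-3; μ^(4)=-10

((1, 0, 0, 0); (0, 0, 1, 1); (0, 0, 0, 1); (0, 3, 0, 0))


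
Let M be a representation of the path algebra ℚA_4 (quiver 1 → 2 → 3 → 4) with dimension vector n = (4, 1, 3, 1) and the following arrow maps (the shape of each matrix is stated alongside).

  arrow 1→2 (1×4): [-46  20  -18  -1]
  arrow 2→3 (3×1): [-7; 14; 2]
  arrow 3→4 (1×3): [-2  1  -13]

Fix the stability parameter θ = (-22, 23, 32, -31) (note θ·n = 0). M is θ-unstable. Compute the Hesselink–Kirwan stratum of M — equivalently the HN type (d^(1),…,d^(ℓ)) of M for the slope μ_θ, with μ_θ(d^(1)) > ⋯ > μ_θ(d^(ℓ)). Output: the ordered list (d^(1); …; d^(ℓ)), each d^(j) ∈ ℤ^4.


Interval decomposition of M: I[1,1]^3, I[1,4], I[3,3]^2.
HN type (ℓ=3): μ^(1)=32; μ^(2)=8; μ^(3)=-22

((0, 0, 2, 0); (0, 1, 1, 1); (4, 0, 0, 0))


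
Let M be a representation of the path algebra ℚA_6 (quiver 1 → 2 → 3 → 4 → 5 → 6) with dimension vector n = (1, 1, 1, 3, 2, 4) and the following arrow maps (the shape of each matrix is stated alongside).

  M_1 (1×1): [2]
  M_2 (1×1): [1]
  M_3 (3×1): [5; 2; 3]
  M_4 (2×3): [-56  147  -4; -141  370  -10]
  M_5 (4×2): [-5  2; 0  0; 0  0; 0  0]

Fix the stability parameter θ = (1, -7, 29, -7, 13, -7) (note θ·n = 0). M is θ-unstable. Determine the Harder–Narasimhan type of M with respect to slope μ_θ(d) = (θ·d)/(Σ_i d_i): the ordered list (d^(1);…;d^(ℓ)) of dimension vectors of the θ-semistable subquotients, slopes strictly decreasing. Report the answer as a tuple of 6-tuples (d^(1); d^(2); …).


Interval decomposition of M: I[1,5], I[4,4], I[4,6], I[6,6]^3.
HN type (ℓ=5): μ^(1)=13; μ^(2)=11; μ^(3)=3; μ^(4)=-3; μ^(5)=-7

((0, 0, 0, 0, 1, 0); (0, 0, 1, 1, 0, 0); (0, 0, 0, 0, 1, 1); (1, 1, 0, 0, 0, 0); (0, 0, 0, 2, 0, 3))


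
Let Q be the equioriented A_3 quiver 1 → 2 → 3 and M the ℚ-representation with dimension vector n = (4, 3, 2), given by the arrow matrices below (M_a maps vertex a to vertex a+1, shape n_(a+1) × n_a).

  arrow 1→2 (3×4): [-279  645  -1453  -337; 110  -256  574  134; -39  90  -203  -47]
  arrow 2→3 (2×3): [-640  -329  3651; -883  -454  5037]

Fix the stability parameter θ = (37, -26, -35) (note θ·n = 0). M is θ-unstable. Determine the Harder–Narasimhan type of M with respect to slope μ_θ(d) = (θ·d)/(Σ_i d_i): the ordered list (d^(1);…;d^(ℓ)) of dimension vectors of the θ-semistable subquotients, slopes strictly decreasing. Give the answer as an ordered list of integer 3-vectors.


Barcode: M ≅ I[1,1]^2, I[1,3]^2, I[2,2]. HN layers by μ_θ (3 steps, strictly decreasing):
  μ^(1)=37; μ^(2)=-8; μ^(3)=-26

((2, 0, 0); (2, 2, 2); (0, 1, 0))


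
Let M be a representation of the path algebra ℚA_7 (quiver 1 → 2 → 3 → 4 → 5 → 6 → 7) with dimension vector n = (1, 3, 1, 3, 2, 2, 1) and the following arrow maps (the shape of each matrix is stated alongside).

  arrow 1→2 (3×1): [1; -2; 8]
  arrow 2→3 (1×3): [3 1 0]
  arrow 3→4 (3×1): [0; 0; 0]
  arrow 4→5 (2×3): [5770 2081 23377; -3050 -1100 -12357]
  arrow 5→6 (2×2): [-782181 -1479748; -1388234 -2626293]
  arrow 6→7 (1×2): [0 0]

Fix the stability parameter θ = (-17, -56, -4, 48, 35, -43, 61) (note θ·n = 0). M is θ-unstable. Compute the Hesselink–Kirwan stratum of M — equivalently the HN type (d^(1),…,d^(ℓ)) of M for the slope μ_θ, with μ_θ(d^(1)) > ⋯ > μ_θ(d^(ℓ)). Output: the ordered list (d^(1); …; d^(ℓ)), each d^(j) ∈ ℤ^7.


Barcode: M ≅ I[1,3], I[2,2]^2, I[4,4], I[4,6]^2, I[7,7]. HN layers by μ_θ (6 steps, strictly decreasing):
  μ^(1)=61; μ^(2)=48; μ^(3)=40/3; μ^(4)=-4; μ^(5)=-73/2; μ^(6)=-56

((0, 0, 0, 0, 0, 0, 1); (0, 0, 0, 1, 0, 0, 0); (0, 0, 0, 2, 2, 2, 0); (0, 0, 1, 0, 0, 0, 0); (1, 1, 0, 0, 0, 0, 0); (0, 2, 0, 0, 0, 0, 0))
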